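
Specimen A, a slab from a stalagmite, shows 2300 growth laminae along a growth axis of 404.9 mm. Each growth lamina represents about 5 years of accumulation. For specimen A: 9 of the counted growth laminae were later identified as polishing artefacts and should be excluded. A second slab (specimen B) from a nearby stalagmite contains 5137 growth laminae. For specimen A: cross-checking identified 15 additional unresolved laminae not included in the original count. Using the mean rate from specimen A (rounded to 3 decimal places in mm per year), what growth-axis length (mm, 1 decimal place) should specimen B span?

Specimen A: true growth lamina count = 2300 − 9 + 15 = 2306.
Specimen A: multiplying by 5 years per growth lamina: 2306 × 5 = 11530 years.
A: 404.9 mm over 11530 years gives 404.9 / 11530 ≈ 0.035 mm per year.
Specimen B: 5137 growth laminae at 5 years each span 5137 × 5 = 25685 years. B's length ≈ 0.035 × 25685 = 899.0 mm.

899.0 mm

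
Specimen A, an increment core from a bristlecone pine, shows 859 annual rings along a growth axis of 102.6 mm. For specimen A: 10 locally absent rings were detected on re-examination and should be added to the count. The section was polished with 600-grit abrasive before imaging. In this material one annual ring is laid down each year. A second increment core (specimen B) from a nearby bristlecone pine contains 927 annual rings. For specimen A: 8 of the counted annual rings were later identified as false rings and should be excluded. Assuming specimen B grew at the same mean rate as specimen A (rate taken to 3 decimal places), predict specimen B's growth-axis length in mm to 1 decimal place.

Specimen A: true annual ring count = 859 − 8 + 10 = 861.
A: Mean rate = 102.6 mm / 861 years ≈ 0.119 mm per year.
B's length ≈ 0.119 × 927 = 110.3 mm.

110.3 mm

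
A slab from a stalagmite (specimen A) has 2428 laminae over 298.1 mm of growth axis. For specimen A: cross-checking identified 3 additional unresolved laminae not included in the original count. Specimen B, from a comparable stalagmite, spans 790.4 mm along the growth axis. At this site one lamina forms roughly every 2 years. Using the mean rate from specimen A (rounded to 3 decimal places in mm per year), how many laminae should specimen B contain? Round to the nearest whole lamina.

6479 laminae

Specimen A: after corrections the count is 2428 + 3 = 2431 laminae.
Specimen A: 2431 laminae at 2 years each span 2431 × 2 = 4862 years.
A: Extension rate ≈ 298.1 / 4862 = 0.061 mm/yr.
For B, 790.4 / 0.061 = 12957.38 years; at 2 years per lamina that is 12957.38 / 2 ≈ 6479 laminae.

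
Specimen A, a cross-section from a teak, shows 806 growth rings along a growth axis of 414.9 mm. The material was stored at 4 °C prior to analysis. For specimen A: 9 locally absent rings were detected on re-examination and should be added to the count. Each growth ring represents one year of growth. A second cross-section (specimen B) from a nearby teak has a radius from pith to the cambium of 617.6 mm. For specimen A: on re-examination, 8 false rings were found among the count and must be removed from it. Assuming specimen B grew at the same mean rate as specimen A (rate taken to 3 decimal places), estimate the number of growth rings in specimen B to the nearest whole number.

1202 growth rings

Specimen A: true growth ring count = 806 − 8 + 9 = 807.
A: Extension rate ≈ 414.9 / 807 = 0.514 mm per year.
B spans 617.6 / 0.514 = 1201.56 years ≈ 1202 growth rings.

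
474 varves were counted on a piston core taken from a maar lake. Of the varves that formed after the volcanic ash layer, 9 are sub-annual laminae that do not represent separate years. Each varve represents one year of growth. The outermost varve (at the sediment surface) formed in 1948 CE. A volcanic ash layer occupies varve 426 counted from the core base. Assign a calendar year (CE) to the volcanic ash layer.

1909 CE

474 − 426 = 48 varves lie beyond the volcanic ash layer toward the sediment surface.
Removing the 9 false varves leaves 48 − 9 = 39 true varves beyond the volcanic ash layer.
The varve at the sediment surface is 1948 CE, so the volcanic ash layer dates to 1948 − 39 = 1909 CE.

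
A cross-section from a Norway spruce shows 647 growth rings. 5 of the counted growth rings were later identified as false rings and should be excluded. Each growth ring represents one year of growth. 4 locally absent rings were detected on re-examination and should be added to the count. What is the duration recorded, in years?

True growth ring count = 647 − 5 + 4 = 646.
With a one-to-one growth ring periodicity this is 646 years.

646 years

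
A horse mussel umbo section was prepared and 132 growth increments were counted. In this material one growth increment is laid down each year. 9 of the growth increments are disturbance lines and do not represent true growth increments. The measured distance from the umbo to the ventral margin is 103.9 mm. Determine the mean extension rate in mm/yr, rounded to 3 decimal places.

0.845 mm/yr

After corrections the count is 132 − 9 = 123 growth increments.
Extension rate ≈ 103.9 / 123 = 0.845 mm/yr.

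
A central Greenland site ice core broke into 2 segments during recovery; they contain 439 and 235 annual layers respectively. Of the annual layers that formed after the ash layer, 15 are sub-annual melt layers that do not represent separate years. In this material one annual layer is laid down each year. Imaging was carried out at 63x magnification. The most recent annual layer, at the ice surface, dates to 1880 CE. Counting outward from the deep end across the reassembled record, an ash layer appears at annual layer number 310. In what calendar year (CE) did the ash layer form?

Total annual layers = 439 + 235 = 674.
The ash layer sits at annual layer 310 from the deep end, so 674 − 310 = 364 annual layers formed after it.
Excluding 15 false annual layers: 364 − 15 = 349.
1880 − 349 = 1531 CE.

1531 CE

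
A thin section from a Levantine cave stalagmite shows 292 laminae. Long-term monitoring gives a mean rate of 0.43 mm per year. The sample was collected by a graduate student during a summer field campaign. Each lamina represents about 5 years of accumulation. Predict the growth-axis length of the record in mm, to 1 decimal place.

292 laminae at 5 years each span 292 × 5 = 1460 years.
Length ≈ 0.43 × 1460 = 627.8 mm.

627.8 mm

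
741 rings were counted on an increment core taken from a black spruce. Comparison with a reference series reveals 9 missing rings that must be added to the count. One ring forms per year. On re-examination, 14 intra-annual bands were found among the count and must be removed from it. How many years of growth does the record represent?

Adjusted count: 741 − 14 + 9 = 736 rings.
At one ring per year, that is 736 years.

736 years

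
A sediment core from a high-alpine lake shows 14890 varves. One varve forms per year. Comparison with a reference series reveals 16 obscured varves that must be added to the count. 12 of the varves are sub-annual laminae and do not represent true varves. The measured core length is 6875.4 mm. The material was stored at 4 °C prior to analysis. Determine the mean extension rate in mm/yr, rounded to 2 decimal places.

0.46 mm/yr

Correcting the raw count gives 14890 − 12 + 16 = 14894 true varves.
Mean rate = 6875.4 mm / 14894 years ≈ 0.46 mm/yr.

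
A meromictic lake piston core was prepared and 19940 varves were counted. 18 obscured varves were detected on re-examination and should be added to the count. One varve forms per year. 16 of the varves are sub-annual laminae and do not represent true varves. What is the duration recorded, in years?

19942 years

Correcting the raw count gives 19940 − 16 + 18 = 19942 true varves.
One varve per year makes the duration 19942 years.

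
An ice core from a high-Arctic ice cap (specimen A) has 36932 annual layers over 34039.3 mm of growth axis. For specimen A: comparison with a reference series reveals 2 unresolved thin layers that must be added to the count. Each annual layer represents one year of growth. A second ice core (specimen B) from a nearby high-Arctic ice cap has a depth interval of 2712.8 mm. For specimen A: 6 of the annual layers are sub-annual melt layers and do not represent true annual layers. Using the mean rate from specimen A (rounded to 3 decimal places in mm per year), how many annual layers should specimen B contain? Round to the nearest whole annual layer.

Specimen A: correcting the raw count gives 36932 − 6 + 2 = 36928 true annual layers.
A: Mean rate = 34039.3 mm / 36928 years ≈ 0.922 mm/year.
For B, 2712.8 / 0.922 = 2942.30 years ≈ 2942 annual layers.

2942 annual layers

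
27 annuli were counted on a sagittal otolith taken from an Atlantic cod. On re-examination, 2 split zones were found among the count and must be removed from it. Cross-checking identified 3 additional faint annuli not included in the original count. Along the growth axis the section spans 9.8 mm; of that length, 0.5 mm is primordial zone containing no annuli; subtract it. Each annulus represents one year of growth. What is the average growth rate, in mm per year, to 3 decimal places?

0.332 mm per year

After corrections the count is 27 − 2 + 3 = 28 annuli.
The growth record spans 9.8 − 0.5 = 9.3 mm.
Mean rate = 9.3 mm / 28 years ≈ 0.332 mm per year.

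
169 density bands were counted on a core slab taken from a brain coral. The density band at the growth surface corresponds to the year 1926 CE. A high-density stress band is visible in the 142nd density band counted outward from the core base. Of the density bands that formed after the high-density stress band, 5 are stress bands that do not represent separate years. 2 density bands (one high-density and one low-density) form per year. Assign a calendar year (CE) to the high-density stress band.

1915 CE

Between density band 142 and the growth surface there are 169 − 142 = 27 density bands.
27 − 5 false = 22 true density bands after the high-density stress band.
22 density bands at 2 per year is 22 / 2 = 11 years.
1926 − 11 = 1915 CE.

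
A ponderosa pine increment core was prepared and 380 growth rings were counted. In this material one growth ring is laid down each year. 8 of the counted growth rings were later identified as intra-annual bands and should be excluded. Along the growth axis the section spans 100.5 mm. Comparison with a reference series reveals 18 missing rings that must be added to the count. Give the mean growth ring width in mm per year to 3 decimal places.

True growth ring count = 380 − 8 + 18 = 390.
100.5 mm over 390 years gives 100.5 / 390 ≈ 0.258 mm per year.

0.258 mm per year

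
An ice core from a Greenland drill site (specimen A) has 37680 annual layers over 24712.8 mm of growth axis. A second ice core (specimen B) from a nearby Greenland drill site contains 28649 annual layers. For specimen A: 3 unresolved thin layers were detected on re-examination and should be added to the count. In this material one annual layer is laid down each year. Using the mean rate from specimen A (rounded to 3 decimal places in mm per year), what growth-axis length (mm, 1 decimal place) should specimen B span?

Specimen A: correcting the raw count gives 37680 + 3 = 37683 true annual layers.
A: Mean rate = 24712.8 mm / 37683 years ≈ 0.656 mm/yr.
Length of B = 0.656 × 28649 = 18793.7 mm.

18793.7 mm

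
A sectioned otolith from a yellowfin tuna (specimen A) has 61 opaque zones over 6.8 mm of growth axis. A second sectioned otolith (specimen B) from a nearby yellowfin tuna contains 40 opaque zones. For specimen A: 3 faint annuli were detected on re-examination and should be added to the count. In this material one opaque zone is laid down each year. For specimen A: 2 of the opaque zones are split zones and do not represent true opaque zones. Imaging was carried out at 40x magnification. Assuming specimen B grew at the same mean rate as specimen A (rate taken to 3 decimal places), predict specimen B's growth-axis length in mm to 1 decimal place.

4.4 mm

Specimen A: adjusted count: 61 − 2 + 3 = 62 opaque zones.
A: Mean rate = 6.8 mm / 62 years ≈ 0.110 mm per year.
B's length ≈ 0.110 × 40 = 4.4 mm.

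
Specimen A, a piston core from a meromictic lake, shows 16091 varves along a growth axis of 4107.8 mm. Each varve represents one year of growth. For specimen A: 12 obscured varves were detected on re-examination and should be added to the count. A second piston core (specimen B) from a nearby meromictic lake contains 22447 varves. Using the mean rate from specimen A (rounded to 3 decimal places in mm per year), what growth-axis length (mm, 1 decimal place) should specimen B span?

Specimen A: correcting the raw count gives 16091 + 12 = 16103 true varves.
A: Extension rate ≈ 4107.8 / 16103 = 0.255 mm/yr.
For B, 0.255 mm/year × 22447 years = 5724.0 mm.

5724.0 mm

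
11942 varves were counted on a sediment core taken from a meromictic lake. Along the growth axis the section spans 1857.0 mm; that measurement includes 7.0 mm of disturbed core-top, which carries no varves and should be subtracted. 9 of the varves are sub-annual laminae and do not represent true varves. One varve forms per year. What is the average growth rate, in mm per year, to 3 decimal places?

0.155 mm per year

True varve count = 11942 − 9 = 11933.
Net length = 1857.0 − 7.0 = 1850.0 mm.
Mean rate = 1850.0 mm / 11933 years ≈ 0.155 mm per year.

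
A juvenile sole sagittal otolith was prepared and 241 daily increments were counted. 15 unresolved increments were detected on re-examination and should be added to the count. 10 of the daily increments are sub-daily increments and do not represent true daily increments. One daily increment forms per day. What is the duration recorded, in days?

True daily increment count = 241 − 10 + 15 = 246.
With a one-to-one daily increment periodicity this is 246 days.

246 days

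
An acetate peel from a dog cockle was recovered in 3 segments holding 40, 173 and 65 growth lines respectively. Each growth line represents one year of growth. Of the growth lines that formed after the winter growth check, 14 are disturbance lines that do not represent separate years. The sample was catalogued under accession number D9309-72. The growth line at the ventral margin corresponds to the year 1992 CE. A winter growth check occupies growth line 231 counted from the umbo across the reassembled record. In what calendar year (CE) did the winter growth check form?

1959 CE

Total growth lines = 40 + 173 + 65 = 278.
Between growth line 231 and the ventral margin there are 278 − 231 = 47 growth lines.
47 − 14 false = 33 true growth lines after the winter growth check.
The growth line at the ventral margin is 1992 CE, so the winter growth check dates to 1992 − 33 = 1959 CE.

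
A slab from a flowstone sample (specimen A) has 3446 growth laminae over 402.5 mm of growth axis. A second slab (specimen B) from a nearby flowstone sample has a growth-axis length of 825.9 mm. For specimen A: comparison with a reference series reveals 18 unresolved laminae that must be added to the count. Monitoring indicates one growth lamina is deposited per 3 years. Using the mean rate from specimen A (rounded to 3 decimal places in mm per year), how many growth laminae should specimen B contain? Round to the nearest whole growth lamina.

Specimen A: after corrections the count is 3446 + 18 = 3464 growth laminae.
Specimen A: multiplying by 3 years per growth lamina: 3464 × 3 = 10392 years.
A: Extension rate ≈ 402.5 / 10392 = 0.039 mm/year.
For B, 825.9 / 0.039 = 21176.92 years; at 3 years per growth lamina that is 21176.92 / 3 ≈ 7059 growth laminae.

7059 growth laminae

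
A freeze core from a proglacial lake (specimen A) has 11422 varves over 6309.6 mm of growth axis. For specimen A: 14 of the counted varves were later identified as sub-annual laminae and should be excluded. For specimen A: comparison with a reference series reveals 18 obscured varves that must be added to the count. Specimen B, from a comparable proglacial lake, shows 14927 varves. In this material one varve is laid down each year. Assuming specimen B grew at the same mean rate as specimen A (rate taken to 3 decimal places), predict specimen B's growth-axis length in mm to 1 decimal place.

Specimen A: adjusted count: 11422 − 14 + 18 = 11426 varves.
A: Extension rate ≈ 6309.6 / 11426 = 0.552 mm/year.
B's length ≈ 0.552 × 14927 = 8239.7 mm.

8239.7 mm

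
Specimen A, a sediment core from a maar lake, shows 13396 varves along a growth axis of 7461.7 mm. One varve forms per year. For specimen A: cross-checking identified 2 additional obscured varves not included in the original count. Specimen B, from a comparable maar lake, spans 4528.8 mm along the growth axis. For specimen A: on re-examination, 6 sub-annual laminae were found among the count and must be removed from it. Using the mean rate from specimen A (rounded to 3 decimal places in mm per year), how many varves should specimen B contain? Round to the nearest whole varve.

8131 varves

Specimen A: after corrections the count is 13396 − 6 + 2 = 13392 varves.
A: Extension rate ≈ 7461.7 / 13392 = 0.557 mm/yr.
For B, 4528.8 / 0.557 = 8130.70 years ≈ 8131 varves.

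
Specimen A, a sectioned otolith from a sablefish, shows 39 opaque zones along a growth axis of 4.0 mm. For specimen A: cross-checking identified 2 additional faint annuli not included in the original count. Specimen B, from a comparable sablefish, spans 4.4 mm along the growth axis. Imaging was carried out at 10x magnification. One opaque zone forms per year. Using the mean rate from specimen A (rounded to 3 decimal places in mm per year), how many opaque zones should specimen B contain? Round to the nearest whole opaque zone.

45 opaque zones

Specimen A: correcting the raw count gives 39 + 2 = 41 true opaque zones.
A: Mean rate = 4.0 mm / 41 years ≈ 0.098 mm/yr.
For B, 4.4 / 0.098 = 44.90 years ≈ 45 opaque zones.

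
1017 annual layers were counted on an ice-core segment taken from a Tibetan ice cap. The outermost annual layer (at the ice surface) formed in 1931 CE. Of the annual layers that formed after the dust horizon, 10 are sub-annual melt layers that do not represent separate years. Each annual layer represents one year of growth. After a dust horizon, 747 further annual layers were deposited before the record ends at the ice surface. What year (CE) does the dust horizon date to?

1194 CE

747 annual layers formed after the dust horizon.
747 − 10 false = 737 true annual layers after the dust horizon.
Counting back 737 years from 1931 CE places the dust horizon in 1931 − 737 = 1194 CE.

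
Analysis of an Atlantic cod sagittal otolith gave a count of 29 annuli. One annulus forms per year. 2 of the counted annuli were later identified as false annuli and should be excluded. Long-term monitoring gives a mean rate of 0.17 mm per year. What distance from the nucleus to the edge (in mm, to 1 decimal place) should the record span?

4.6 mm

Correcting the raw count gives 29 − 2 = 27 true annuli.
Predicted length = 0.17 mm/year × 27 years = 4.6 mm.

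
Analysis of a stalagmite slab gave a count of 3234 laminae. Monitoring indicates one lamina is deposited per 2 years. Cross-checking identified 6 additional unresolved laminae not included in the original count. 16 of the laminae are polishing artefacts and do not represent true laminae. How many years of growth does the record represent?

6448 years

Correcting the raw count gives 3234 − 16 + 6 = 3224 true laminae.
Multiplying by 2 years per lamina: 3224 × 2 = 6448 years.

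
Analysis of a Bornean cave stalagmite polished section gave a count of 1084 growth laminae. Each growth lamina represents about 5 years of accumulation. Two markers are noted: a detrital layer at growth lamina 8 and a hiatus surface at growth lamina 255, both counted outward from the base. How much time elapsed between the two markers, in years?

1235 yr

255 − 8 = 247 growth laminae lie between the two events.
247 growth laminae at 5 years each span 247 × 5 = 1235 years.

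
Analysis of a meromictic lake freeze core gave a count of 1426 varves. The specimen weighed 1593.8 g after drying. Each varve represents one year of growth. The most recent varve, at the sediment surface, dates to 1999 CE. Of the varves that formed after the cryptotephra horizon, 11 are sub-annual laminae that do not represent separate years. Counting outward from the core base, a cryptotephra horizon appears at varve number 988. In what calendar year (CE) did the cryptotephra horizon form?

1572 CE

Between varve 988 and the sediment surface there are 1426 − 988 = 438 varves.
Removing the 11 false varves leaves 438 − 11 = 427 true varves beyond the cryptotephra horizon.
1999 − 427 = 1572 CE.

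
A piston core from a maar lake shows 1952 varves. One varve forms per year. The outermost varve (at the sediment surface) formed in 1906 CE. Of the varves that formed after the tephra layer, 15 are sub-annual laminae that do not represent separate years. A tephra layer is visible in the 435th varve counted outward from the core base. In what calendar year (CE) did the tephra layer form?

404 CE

1952 − 435 = 1517 varves lie beyond the tephra layer toward the sediment surface.
1517 − 15 false = 1502 true varves after the tephra layer.
The varve at the sediment surface is 1906 CE, so the tephra layer dates to 1906 − 1502 = 404 CE.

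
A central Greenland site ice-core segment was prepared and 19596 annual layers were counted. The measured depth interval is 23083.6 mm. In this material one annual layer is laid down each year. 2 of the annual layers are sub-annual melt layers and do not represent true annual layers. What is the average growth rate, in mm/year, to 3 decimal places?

Adjusted count: 19596 − 2 = 19594 annual layers.
Extension rate ≈ 23083.6 / 19594 = 1.178 mm/year.

1.178 mm/year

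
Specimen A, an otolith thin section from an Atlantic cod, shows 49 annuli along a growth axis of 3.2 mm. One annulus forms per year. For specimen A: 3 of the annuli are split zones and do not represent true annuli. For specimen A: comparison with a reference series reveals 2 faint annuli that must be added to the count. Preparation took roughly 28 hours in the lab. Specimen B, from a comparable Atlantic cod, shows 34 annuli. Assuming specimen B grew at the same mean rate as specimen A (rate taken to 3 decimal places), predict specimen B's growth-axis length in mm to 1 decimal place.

Specimen A: true annulus count = 49 − 3 + 2 = 48.
A: Mean rate = 3.2 mm / 48 years ≈ 0.067 mm/year.
For B, 0.067 mm/year × 34 years = 2.3 mm.

2.3 mm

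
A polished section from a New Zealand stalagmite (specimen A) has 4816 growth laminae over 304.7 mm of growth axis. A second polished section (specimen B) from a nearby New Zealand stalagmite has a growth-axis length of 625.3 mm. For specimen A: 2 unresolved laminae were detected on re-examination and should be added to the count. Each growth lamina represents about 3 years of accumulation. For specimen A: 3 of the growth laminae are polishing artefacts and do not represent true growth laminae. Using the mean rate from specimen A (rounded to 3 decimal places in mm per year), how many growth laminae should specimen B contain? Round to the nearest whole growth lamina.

9925 growth laminae

Specimen A: adjusted count: 4816 − 3 + 2 = 4815 growth laminae.
Specimen A: multiplying by 3 years per growth lamina: 4815 × 3 = 14445 years.
A: 304.7 mm over 14445 years gives 304.7 / 14445 ≈ 0.021 mm/yr.
B spans 625.3 / 0.021 = 29776.19 years; at 3 years per growth lamina that is 29776.19 / 3 ≈ 9925 growth laminae.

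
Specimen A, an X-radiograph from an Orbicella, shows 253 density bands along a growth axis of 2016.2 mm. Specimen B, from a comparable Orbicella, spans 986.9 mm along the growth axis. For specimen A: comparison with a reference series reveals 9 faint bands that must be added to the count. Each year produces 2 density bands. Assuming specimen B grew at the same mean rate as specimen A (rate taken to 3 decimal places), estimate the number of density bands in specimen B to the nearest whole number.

128 density bands

Specimen A: after corrections the count is 253 + 9 = 262 density bands.
Specimen A: with 2 density bands per year, 262 / 2 = 131 years.
A: 2016.2 mm over 131 years gives 2016.2 / 131 ≈ 15.391 mm per year.
For B, 986.9 / 15.391 = 64.12 years; at 2 density bands per year that is 64.12 × 2 ≈ 128 density bands.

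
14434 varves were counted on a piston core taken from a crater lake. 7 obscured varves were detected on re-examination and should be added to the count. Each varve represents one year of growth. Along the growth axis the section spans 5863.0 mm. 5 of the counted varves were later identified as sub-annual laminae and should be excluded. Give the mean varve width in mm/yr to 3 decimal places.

True varve count = 14434 − 5 + 7 = 14436.
Extension rate ≈ 5863.0 / 14436 = 0.406 mm/yr.

0.406 mm/yr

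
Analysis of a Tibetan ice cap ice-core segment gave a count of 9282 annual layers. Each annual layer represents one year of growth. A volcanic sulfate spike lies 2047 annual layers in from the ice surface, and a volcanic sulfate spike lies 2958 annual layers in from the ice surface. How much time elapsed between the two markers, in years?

911 yr

2958 − 2047 = 911 annual layers lie between the two events.
That is 911 years at one annual layer per year.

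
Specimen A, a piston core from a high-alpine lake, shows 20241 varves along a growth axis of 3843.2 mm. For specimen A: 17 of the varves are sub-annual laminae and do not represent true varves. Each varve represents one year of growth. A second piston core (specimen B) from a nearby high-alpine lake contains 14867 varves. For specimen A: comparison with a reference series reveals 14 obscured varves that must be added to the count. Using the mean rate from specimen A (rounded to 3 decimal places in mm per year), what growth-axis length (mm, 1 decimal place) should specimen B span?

Specimen A: correcting the raw count gives 20241 − 17 + 14 = 20238 true varves.
A: Mean rate = 3843.2 mm / 20238 years ≈ 0.190 mm/yr.
For B, 0.190 mm/year × 14867 years = 2824.7 mm.

2824.7 mm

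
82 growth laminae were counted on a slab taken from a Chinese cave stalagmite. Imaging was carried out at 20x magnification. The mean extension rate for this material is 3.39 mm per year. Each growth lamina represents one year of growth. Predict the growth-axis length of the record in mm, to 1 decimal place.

The record spans 82 years at 3.39 mm per year.
Length ≈ 3.39 × 82 = 278.0 mm.

278.0 mm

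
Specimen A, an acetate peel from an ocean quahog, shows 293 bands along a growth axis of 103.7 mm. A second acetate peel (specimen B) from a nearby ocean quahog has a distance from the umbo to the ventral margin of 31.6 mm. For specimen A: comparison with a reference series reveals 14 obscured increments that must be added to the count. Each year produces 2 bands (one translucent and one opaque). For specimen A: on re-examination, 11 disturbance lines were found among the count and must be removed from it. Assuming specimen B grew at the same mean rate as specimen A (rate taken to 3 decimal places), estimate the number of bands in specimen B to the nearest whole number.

Specimen A: true band count = 293 − 11 + 14 = 296.
Specimen A: dividing by 2 bands per year: 296 / 2 = 148 years.
A: Mean rate = 103.7 mm / 148 years ≈ 0.701 mm/yr.
B spans 31.6 / 0.701 = 45.08 years; at 2 bands per year that is 45.08 × 2 ≈ 90 bands.

90 bands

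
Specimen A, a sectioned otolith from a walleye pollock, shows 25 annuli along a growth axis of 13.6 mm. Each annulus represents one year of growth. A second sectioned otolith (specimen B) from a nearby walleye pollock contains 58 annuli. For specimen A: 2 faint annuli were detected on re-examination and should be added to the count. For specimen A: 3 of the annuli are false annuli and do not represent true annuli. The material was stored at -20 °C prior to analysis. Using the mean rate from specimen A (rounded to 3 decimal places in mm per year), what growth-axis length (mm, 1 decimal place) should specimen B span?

32.9 mm

Specimen A: correcting the raw count gives 25 − 3 + 2 = 24 true annuli.
A: Extension rate ≈ 13.6 / 24 = 0.567 mm per year.
Length of B = 0.567 × 58 = 32.9 mm.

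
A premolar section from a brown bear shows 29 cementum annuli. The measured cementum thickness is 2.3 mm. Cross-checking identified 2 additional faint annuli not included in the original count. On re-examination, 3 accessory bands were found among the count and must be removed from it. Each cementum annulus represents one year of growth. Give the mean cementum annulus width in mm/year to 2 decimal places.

True cementum annulus count = 29 − 3 + 2 = 28.
Mean rate = 2.3 mm / 28 years ≈ 0.08 mm/year.

0.08 mm/year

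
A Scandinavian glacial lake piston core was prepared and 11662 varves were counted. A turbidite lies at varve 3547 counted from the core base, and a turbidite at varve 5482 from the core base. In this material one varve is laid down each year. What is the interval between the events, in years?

1935 years

The two markers are separated by 5482 − 3547 = 1935 varves.
That is 1935 years at one varve per year.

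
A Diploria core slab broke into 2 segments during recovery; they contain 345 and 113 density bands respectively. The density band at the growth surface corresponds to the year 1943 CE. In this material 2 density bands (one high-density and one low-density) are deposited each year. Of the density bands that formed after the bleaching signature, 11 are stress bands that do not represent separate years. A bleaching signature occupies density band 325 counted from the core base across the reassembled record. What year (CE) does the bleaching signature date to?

1882 CE

Total density bands = 345 + 113 = 458.
458 − 325 = 133 density bands lie beyond the bleaching signature toward the growth surface.
Removing the 11 false density bands leaves 133 − 11 = 122 true density bands beyond the bleaching signature.
122 density bands at 2 per year is 122 / 2 = 61 years.
Counting back 61 years from 1943 CE places the bleaching signature in 1943 − 61 = 1882 CE.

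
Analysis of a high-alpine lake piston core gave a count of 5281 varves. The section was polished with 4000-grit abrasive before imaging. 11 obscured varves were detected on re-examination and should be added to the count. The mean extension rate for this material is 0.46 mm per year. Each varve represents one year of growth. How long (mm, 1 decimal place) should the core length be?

2434.3 mm

After corrections the count is 5281 + 11 = 5292 varves.
Predicted length = 0.46 mm/year × 5292 years = 2434.3 mm.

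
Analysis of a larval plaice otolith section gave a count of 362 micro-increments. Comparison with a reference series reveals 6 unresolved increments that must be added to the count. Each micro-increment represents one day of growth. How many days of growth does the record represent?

Correcting the raw count gives 362 + 6 = 368 true micro-increments.
With a one-to-one micro-increment periodicity this is 368 days.

368 days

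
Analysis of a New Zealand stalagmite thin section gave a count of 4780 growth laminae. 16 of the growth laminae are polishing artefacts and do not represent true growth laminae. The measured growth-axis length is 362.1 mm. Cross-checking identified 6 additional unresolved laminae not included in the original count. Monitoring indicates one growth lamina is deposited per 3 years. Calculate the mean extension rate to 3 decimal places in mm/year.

Correcting the raw count gives 4780 − 16 + 6 = 4770 true growth laminae.
Multiplying by 3 years per growth lamina: 4770 × 3 = 14310 years.
Mean rate = 362.1 mm / 14310 years ≈ 0.025 mm/year.

0.025 mm/year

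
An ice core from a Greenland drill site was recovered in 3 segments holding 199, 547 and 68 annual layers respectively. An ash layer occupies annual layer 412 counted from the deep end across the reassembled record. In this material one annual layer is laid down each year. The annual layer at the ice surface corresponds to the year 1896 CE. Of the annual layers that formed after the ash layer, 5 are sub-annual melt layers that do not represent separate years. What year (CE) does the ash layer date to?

1499 CE

Total annual layers = 199 + 547 + 68 = 814.
The ash layer sits at annual layer 412 from the deep end, so 814 − 412 = 402 annual layers formed after it.
Removing the 5 false annual layers leaves 402 − 5 = 397 true annual layers beyond the ash layer.
Counting back 397 years from 1896 CE places the ash layer in 1896 − 397 = 1499 CE.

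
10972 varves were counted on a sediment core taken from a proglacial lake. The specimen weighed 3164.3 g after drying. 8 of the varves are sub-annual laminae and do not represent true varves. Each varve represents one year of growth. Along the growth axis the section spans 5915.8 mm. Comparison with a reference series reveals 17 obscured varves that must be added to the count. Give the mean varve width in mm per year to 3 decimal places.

True varve count = 10972 − 8 + 17 = 10981.
Mean rate = 5915.8 mm / 10981 years ≈ 0.539 mm per year.

0.539 mm per year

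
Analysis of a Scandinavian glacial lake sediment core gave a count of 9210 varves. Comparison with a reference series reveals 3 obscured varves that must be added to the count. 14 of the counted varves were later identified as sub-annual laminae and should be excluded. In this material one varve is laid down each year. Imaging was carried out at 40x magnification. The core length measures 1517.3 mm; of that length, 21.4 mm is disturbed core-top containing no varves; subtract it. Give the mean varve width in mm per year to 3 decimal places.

Correcting the raw count gives 9210 − 14 + 3 = 9199 true varves.
The growth record spans 1517.3 − 21.4 = 1495.9 mm.
Mean rate = 1495.9 mm / 9199 years ≈ 0.163 mm per year.

0.163 mm per year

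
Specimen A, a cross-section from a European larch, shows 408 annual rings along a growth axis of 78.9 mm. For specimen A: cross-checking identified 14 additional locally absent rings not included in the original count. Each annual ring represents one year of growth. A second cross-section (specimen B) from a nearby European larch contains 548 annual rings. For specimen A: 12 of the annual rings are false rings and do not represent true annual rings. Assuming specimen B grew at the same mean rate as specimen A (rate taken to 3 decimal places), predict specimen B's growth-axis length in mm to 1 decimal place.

105.2 mm

Specimen A: after corrections the count is 408 − 12 + 14 = 410 annual rings.
A: Extension rate ≈ 78.9 / 410 = 0.192 mm per year.
Length of B = 0.192 × 548 = 105.2 mm.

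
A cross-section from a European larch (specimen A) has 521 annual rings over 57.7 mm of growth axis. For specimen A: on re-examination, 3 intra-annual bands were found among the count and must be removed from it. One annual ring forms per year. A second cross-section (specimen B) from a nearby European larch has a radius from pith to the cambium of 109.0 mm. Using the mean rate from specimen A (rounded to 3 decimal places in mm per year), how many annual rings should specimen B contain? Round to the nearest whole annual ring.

982 annual rings

Specimen A: adjusted count: 521 − 3 = 518 annual rings.
A: Extension rate ≈ 57.7 / 518 = 0.111 mm/yr.
For B, 109.0 / 0.111 = 981.98 years ≈ 982 annual rings.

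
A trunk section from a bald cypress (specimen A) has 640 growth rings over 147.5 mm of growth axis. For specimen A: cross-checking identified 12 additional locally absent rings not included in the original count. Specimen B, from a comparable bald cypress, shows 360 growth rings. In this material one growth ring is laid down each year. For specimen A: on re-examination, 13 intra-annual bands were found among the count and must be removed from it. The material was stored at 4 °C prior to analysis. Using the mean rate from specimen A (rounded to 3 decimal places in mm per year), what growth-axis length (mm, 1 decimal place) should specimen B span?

83.2 mm

Specimen A: after corrections the count is 640 − 13 + 12 = 639 growth rings.
A: Extension rate ≈ 147.5 / 639 = 0.231 mm/yr.
For B, 0.231 mm/year × 360 years = 83.2 mm.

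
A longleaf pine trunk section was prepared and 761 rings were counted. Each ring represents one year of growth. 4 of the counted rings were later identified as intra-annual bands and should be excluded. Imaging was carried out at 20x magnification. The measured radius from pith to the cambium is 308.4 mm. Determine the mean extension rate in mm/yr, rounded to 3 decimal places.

0.407 mm/yr

After corrections the count is 761 − 4 = 757 rings.
Mean rate = 308.4 mm / 757 years ≈ 0.407 mm/yr.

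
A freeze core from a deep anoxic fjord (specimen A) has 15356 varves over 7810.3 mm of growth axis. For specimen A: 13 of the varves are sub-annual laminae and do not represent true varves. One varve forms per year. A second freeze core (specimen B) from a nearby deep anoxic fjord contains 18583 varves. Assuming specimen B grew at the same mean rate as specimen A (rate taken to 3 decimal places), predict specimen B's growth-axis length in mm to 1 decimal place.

Specimen A: after corrections the count is 15356 − 13 = 15343 varves.
A: Mean rate = 7810.3 mm / 15343 years ≈ 0.509 mm per year.
B's length ≈ 0.509 × 18583 = 9458.7 mm.

9458.7 mm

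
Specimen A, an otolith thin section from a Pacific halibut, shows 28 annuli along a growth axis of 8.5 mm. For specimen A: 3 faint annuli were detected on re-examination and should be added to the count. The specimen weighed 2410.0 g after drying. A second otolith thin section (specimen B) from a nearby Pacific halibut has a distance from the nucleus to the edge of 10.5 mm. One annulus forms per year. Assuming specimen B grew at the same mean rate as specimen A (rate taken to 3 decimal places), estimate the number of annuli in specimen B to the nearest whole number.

38 annuli

Specimen A: after corrections the count is 28 + 3 = 31 annuli.
A: Mean rate = 8.5 mm / 31 years ≈ 0.274 mm/yr.
Specimen B: 10.5 mm / 0.274 mm per year = 38.32 years ≈ 38 annuli.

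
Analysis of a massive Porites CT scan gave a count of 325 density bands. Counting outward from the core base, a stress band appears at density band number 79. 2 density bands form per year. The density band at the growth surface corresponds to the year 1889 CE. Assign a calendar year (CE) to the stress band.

The stress band sits at density band 79 from the core base, so 325 − 79 = 246 density bands formed after it.
246 density bands at 2 per year is 246 / 2 = 123 years.
The density band at the growth surface is 1889 CE, so the stress band dates to 1889 − 123 = 1766 CE.

1766 CE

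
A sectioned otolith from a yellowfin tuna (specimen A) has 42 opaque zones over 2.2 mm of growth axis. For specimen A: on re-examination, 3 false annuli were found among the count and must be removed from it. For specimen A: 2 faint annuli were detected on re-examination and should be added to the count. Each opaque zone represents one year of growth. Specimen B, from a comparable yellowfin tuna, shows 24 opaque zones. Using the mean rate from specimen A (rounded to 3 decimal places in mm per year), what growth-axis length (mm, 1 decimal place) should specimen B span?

1.3 mm

Specimen A: true opaque zone count = 42 − 3 + 2 = 41.
A: Extension rate ≈ 2.2 / 41 = 0.054 mm/year.
B's length ≈ 0.054 × 24 = 1.3 mm.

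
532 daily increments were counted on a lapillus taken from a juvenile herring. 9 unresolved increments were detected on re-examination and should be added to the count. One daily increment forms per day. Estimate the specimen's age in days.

541 d

Correcting the raw count gives 532 + 9 = 541 true daily increments.
One daily increment per day makes the duration 541 days.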